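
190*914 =173660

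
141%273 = 141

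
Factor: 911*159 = 3^1 * 53^1*911^1 = 144849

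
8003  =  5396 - - 2607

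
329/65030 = 47/9290= 0.01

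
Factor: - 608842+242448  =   - 366394 = - 2^1 * 7^1*26171^1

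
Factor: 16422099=3^1*19^1*41^1*7027^1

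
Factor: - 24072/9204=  - 34/13= -  2^1*13^( - 1)*17^1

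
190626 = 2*95313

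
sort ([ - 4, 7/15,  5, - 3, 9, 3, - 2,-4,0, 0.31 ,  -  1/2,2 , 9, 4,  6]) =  [ - 4, - 4,  -  3, - 2 ,  -  1/2, 0, 0.31,7/15,2,3, 4, 5,  6,9, 9 ]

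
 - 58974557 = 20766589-79741146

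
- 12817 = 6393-19210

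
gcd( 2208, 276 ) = 276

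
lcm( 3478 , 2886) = 135642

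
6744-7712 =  - 968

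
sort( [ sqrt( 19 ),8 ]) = [sqrt(19),8]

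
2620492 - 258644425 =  - 256023933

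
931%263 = 142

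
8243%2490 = 773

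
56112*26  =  1458912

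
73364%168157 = 73364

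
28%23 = 5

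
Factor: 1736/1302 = 2^2*3^ ( - 1) = 4/3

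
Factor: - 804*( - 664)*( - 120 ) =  - 2^8*3^2 *5^1*67^1*83^1= -  64062720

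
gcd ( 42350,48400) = 6050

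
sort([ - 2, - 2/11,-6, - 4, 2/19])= [ - 6, - 4, - 2,-2/11, 2/19 ] 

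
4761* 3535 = 16830135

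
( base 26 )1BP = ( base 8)1733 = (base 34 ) T1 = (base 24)1H3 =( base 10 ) 987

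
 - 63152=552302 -615454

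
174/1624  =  3/28=0.11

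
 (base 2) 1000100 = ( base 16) 44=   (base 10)68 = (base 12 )58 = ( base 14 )4c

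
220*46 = 10120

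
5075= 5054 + 21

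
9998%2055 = 1778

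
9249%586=459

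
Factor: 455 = 5^1*7^1*13^1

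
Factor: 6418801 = 67^1*95803^1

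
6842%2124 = 470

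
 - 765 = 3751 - 4516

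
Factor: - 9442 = - 2^1*4721^1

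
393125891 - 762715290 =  - 369589399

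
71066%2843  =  2834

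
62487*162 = 10122894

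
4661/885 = 79/15 = 5.27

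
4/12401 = 4/12401 = 0.00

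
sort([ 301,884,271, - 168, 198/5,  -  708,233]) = [ - 708, - 168, 198/5,233, 271, 301, 884]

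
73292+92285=165577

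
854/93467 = 854/93467 = 0.01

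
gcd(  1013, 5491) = 1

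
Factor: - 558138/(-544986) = 679/663 = 3^( -1 ) * 7^1*13^(- 1 ) * 17^(- 1) * 97^1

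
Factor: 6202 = 2^1*7^1*443^1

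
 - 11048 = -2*5524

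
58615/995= 11723/199 = 58.91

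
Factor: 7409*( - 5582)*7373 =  - 304925441174 = -2^1*31^1*73^1 * 101^1*239^1*2791^1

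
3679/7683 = 283/591 = 0.48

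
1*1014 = 1014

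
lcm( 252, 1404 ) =9828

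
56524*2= 113048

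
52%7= 3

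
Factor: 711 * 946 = 672606 = 2^1 *3^2*11^1*43^1*79^1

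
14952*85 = 1270920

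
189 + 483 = 672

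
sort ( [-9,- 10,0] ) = [ - 10, - 9,0 ]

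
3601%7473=3601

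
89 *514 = 45746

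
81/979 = 81/979=   0.08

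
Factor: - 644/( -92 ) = 7^1 = 7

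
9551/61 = 9551/61 = 156.57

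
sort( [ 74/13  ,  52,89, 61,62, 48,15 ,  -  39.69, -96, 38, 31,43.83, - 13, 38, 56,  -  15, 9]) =[- 96, - 39.69, - 15, - 13, 74/13, 9, 15, 31, 38,  38, 43.83,  48, 52,56,  61, 62, 89] 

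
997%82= 13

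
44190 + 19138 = 63328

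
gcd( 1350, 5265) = 135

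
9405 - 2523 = 6882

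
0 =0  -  0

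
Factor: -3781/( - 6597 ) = 3^(  -  2 )  *  19^1*199^1 * 733^( - 1) 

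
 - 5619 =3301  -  8920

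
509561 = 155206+354355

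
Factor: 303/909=1/3 = 3^(  -  1)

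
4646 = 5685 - 1039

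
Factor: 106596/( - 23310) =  - 846/185 = -2^1 * 3^2*5^( - 1 ) * 37^(  -  1)*47^1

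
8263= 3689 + 4574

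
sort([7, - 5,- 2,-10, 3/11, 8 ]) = [-10, - 5, - 2,3/11, 7,8]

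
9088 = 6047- - 3041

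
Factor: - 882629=-11^1 * 80239^1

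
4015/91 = 4015/91=44.12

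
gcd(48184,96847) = 1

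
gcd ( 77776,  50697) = 1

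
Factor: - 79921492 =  - 2^2*7^1*263^1*10853^1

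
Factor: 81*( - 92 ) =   -  7452 = - 2^2*3^4*23^1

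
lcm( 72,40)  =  360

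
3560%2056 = 1504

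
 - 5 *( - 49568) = 247840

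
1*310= 310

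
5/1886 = 5/1886  =  0.00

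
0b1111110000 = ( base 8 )1760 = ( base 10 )1008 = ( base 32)vg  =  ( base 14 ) 520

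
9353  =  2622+6731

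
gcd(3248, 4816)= 112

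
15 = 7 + 8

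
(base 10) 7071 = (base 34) 63X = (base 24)c6f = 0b1101110011111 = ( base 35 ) 5r1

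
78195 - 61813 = 16382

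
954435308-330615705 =623819603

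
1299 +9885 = 11184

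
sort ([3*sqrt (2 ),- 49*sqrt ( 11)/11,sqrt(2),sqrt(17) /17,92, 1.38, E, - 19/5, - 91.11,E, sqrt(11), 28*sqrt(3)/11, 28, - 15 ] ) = [ - 91.11, - 15, - 49*sqrt(11 ) /11,  -  19/5, sqrt( 17 )/17,  1.38, sqrt(2), E, E, sqrt( 11), 3*sqrt( 2), 28*sqrt(3)/11, 28, 92]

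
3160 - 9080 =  - 5920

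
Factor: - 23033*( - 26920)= 620048360 = 2^3*5^1*31^1*673^1*743^1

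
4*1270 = 5080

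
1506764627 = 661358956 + 845405671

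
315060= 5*63012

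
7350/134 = 3675/67=54.85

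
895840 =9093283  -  8197443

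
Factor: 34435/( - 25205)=-71^ (- 1)*97^1 = -97/71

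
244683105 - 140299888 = 104383217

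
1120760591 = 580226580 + 540534011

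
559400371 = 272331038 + 287069333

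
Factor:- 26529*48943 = -1298408847 = - 3^1*17^1*37^1*239^1 * 2879^1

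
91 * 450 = 40950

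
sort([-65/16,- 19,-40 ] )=[-40 , - 19,-65/16] 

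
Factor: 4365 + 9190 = 5^1*2711^1=13555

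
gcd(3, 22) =1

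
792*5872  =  4650624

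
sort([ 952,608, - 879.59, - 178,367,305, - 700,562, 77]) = [ - 879.59, - 700 , - 178, 77 , 305, 367,  562, 608, 952]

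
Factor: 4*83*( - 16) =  - 5312 = -2^6*83^1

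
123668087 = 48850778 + 74817309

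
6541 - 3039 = 3502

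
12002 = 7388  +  4614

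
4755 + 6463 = 11218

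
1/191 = 1/191=0.01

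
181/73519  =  181/73519=0.00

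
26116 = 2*13058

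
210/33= 6 + 4/11  =  6.36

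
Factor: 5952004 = 2^2*181^1 * 8221^1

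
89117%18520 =15037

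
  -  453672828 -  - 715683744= 262010916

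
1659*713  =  1182867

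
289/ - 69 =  - 289/69 = - 4.19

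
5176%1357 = 1105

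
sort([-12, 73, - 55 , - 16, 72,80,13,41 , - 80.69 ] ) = [-80.69, - 55,- 16, - 12, 13,41, 72,73,80] 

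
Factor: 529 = 23^2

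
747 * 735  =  549045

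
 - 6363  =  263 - 6626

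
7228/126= 3614/63=57.37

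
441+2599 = 3040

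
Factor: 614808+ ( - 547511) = 67297 = 173^1*389^1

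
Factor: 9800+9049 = 3^1*61^1*103^1 = 18849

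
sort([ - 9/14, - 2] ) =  [ - 2 ,-9/14 ]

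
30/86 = 15/43 = 0.35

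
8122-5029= 3093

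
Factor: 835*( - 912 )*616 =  - 469096320 = - 2^7 * 3^1 * 5^1 * 7^1 * 11^1*19^1*167^1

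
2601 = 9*289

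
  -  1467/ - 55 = 26 + 37/55=26.67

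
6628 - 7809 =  - 1181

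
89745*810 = 72693450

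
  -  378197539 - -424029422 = 45831883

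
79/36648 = 79/36648 = 0.00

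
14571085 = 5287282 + 9283803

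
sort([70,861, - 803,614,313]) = [ - 803,70, 313 , 614, 861 ]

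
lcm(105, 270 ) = 1890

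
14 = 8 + 6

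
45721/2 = 22860 + 1/2 = 22860.50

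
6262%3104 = 54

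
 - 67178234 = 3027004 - 70205238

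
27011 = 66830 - 39819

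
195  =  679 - 484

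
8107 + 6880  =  14987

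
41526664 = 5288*7853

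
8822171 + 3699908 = 12522079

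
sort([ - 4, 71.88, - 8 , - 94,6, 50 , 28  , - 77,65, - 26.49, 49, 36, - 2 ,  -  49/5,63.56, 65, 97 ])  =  [ - 94, - 77, - 26.49, - 49/5 , - 8,  -  4, - 2, 6, 28, 36,49, 50,63.56,65, 65, 71.88,97 ]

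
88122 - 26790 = 61332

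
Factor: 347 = 347^1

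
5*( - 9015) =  - 45075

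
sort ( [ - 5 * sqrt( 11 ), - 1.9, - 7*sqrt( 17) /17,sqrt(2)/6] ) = [ - 5*sqrt( 11 ), - 1.9, - 7*sqrt( 17) /17, sqrt( 2 )/6 ]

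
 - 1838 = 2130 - 3968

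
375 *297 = 111375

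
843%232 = 147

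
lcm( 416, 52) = 416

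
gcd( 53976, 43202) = 2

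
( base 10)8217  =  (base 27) B79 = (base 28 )add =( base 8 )20031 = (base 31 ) 8h2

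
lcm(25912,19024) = 1502896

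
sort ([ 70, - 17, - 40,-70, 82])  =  [ - 70,-40, - 17,70, 82 ]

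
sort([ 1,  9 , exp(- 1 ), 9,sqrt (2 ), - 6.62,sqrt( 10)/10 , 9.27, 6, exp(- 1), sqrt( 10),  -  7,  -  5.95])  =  [ - 7, - 6.62, - 5.95, sqrt( 10)/10,exp( - 1), exp( - 1), 1, sqrt( 2),sqrt (10), 6,9, 9, 9.27]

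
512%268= 244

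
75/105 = 5/7 = 0.71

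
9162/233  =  39 + 75/233 = 39.32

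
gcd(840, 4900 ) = 140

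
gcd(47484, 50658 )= 6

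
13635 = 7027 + 6608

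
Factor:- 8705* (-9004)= 2^2 * 5^1 * 1741^1 *2251^1 = 78379820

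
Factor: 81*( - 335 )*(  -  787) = 3^4* 5^1  *  67^1* 787^1 = 21355245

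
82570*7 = 577990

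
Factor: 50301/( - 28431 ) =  - 23/13 = - 13^( - 1)*23^1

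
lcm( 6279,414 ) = 37674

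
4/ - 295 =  - 1  +  291/295 = - 0.01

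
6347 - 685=5662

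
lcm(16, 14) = 112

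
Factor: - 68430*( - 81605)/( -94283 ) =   -  2^1*3^1*5^2*7^(  -  1)*19^1*859^1*2281^1*13469^( - 1)=   -5584230150/94283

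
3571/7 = 3571/7  =  510.14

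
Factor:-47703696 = - 2^4*3^1 * 993827^1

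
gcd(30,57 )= 3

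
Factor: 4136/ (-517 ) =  - 8 = - 2^3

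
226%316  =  226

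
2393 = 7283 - 4890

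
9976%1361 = 449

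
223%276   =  223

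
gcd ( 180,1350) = 90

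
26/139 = 26/139= 0.19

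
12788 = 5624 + 7164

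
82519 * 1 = 82519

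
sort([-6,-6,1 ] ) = [ - 6,  -  6, 1 ] 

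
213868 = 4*53467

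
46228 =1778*26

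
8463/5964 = 403/284=1.42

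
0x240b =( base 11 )6a29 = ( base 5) 243402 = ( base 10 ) 9227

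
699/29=699/29 = 24.10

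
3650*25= 91250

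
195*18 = 3510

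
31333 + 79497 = 110830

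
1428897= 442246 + 986651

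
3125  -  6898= - 3773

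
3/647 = 3/647  =  0.00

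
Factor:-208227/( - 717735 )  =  5^( - 1)*31^1 * 59^( - 1 ) * 811^( - 1)*2239^1=   69409/239245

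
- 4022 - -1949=-2073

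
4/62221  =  4/62221 = 0.00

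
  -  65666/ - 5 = 65666/5 = 13133.20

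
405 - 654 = - 249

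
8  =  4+4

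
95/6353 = 95/6353= 0.01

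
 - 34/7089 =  - 1  +  415/417 = - 0.00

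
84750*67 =5678250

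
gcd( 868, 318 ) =2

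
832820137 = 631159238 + 201660899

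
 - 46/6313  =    -  46/6313 = - 0.01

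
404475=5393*75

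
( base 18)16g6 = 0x1f86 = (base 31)8CA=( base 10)8070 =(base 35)6KK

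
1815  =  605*3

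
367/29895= 367/29895 = 0.01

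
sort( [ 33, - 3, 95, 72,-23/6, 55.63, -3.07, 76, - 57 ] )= [  -  57, - 23/6 ,  -  3.07, - 3, 33, 55.63, 72 , 76 , 95] 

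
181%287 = 181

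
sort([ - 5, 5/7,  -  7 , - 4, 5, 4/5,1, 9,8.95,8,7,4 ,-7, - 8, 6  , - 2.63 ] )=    [ - 8, - 7 ,-7, - 5 , - 4, - 2.63,  5/7,4/5 , 1, 4,5, 6, 7, 8,8.95, 9]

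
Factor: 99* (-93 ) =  - 9207 = - 3^3 * 11^1*31^1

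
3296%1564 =168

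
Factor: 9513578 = 2^1*43^1*110623^1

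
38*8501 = 323038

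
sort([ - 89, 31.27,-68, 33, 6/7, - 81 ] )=[ - 89, - 81, - 68,6/7,31.27,33] 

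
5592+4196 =9788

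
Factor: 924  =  2^2*3^1*7^1*11^1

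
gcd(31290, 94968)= 6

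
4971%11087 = 4971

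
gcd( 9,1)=1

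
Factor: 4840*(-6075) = -29403000=-  2^3*3^5*5^3 * 11^2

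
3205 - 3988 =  - 783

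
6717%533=321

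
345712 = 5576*62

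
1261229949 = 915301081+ 345928868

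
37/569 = 37/569 = 0.07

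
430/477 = 430/477 = 0.90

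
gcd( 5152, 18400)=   736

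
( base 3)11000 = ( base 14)7a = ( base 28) 3o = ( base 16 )6c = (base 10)108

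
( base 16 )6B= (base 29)3k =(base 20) 57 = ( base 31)3e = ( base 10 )107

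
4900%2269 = 362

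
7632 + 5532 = 13164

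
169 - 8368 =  - 8199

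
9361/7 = 9361/7 = 1337.29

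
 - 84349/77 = - 1096 + 43/77 = - 1095.44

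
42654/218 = 195 + 72/109 = 195.66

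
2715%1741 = 974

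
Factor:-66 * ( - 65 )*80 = 2^5 * 3^1*5^2 * 11^1*13^1  =  343200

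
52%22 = 8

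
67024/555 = 120 +424/555= 120.76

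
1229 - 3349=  - 2120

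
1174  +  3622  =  4796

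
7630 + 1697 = 9327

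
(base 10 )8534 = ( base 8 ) 20526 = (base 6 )103302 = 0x2156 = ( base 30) 9ee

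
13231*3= 39693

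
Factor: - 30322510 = -2^1*5^1*23^1*131837^1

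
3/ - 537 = - 1/179 = - 0.01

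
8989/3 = 8989/3 = 2996.33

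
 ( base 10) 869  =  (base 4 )31211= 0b1101100101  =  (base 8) 1545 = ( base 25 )19J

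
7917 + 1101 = 9018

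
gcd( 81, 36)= 9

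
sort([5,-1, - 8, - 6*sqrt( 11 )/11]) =[ - 8, - 6*sqrt( 11 ) /11, - 1 , 5]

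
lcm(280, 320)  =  2240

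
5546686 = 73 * 75982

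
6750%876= 618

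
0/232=0=0.00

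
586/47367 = 586/47367 = 0.01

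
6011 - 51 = 5960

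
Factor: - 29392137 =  - 3^2 * 23^1*141991^1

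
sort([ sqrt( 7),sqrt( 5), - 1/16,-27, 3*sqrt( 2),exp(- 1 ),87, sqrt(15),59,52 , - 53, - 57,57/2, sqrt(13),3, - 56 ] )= [  -  57, - 56 , - 53, - 27, - 1/16 , exp( - 1 ),sqrt(5 ),sqrt(7),3, sqrt(13), sqrt(15),3 * sqrt( 2),57/2,52,59,87 ] 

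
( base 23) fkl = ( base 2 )10000011100000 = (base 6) 102544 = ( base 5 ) 232131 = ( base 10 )8416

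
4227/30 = 140+9/10 = 140.90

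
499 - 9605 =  - 9106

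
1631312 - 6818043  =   - 5186731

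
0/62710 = 0= 0.00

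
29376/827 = 29376/827=35.52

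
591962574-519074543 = 72888031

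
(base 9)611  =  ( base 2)111110000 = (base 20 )14g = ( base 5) 3441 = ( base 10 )496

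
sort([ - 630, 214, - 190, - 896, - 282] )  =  [ - 896  , - 630, - 282, - 190,214 ]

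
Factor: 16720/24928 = 2^( - 1)*5^1*11^1*41^(-1) = 55/82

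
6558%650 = 58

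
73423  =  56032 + 17391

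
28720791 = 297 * 96703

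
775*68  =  52700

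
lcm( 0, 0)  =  0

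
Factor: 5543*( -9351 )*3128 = - 162132350904  =  -  2^3*3^2*17^1*23^2*241^1*1039^1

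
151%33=19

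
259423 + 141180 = 400603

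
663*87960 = 58317480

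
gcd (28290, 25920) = 30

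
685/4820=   137/964= 0.14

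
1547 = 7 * 221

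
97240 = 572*170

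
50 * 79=3950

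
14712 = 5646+9066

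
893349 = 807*1107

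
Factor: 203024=2^4*  12689^1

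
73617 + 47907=121524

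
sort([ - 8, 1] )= [ - 8,1]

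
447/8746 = 447/8746 = 0.05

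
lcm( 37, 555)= 555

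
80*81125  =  6490000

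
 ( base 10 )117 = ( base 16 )75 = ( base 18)69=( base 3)11100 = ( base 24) 4l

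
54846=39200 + 15646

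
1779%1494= 285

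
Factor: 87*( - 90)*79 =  - 618570= - 2^1*3^3 * 5^1*29^1 * 79^1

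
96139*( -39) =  - 3749421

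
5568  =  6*928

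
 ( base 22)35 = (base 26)2j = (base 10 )71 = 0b1000111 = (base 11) 65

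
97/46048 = 97/46048 = 0.00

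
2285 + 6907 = 9192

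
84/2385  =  28/795 =0.04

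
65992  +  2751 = 68743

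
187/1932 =187/1932 = 0.10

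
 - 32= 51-83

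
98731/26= 98731/26=3797.35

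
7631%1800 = 431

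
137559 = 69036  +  68523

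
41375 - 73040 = -31665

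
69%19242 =69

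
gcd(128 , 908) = 4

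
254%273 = 254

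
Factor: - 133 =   -  7^1 * 19^1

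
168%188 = 168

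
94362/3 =31454=31454.00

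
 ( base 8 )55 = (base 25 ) 1k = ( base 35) 1a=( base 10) 45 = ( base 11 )41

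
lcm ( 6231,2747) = 255471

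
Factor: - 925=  - 5^2*37^1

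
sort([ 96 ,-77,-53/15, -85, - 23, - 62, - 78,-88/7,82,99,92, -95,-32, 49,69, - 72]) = [-95, - 85, - 78,-77, - 72, - 62,-32,-23,  -  88/7,-53/15,49,69,  82, 92, 96 , 99]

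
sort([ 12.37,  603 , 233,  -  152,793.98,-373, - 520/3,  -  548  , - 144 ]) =[ - 548, - 373, - 520/3, - 152, - 144,12.37,  233,603 , 793.98 ]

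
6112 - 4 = 6108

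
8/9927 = 8/9927 = 0.00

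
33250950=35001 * 950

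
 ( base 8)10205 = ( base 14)1781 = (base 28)5b1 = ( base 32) 445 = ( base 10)4229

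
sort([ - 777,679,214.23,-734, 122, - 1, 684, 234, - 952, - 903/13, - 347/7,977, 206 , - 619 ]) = [- 952, - 777,-734 , - 619, - 903/13,-347/7 , - 1,  122, 206  ,  214.23, 234,679, 684,977]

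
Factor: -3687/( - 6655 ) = 3^1*5^ (-1)*11^( - 3)*1229^1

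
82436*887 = 73120732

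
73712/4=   18428=18428.00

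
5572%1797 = 181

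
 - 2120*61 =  - 129320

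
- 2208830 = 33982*( - 65 ) 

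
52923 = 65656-12733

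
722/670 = 361/335 = 1.08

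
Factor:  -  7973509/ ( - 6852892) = 2^ ( - 2)*1713223^ (-1)*7973509^1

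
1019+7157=8176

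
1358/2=679 = 679.00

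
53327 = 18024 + 35303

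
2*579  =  1158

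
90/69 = 30/23 = 1.30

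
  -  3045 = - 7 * 435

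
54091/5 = 54091/5 = 10818.20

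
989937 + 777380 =1767317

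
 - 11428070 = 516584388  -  528012458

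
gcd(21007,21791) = 7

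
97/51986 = 97/51986   =  0.00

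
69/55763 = 69/55763 = 0.00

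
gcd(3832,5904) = 8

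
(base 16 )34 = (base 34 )1i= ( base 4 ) 310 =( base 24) 24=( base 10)52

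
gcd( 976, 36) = 4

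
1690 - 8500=-6810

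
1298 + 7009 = 8307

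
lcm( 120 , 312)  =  1560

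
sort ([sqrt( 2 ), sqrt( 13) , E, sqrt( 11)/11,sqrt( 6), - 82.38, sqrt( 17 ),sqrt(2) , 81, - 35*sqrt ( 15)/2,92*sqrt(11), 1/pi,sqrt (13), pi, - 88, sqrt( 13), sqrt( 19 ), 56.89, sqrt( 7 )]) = [ - 88,-82.38,-35* sqrt( 15)/2, sqrt( 11)/11, 1/pi, sqrt( 2) , sqrt(2),sqrt(6 ), sqrt( 7),  E,pi,  sqrt( 13), sqrt( 13 ), sqrt(13), sqrt( 17 ), sqrt( 19 ), 56.89, 81, 92*sqrt( 11 ) ] 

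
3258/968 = 3 + 177/484 = 3.37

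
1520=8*190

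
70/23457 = 10/3351 = 0.00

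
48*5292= 254016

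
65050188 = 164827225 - 99777037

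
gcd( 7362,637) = 1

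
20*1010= 20200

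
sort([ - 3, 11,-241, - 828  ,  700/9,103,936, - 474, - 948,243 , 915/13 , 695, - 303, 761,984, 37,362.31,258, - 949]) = [ - 949, - 948, - 828,- 474,- 303,-241,-3,11 , 37,915/13,700/9,103,243,258,362.31, 695,761, 936, 984] 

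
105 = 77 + 28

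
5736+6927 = 12663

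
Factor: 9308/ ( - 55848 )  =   -1/6 = -  2^( - 1 )*3^( - 1) 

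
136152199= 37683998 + 98468201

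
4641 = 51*91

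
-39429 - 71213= - 110642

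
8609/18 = 8609/18 = 478.28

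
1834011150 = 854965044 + 979046106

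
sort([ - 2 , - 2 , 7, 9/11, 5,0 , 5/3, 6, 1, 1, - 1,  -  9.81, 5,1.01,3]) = [ - 9.81, - 2, - 2 , - 1, 0, 9/11, 1, 1, 1.01,5/3, 3, 5, 5,  6, 7] 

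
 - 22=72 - 94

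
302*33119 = 10001938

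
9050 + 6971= 16021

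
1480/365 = 4 +4/73 = 4.05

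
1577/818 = 1 + 759/818=1.93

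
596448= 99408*6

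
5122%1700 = 22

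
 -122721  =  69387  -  192108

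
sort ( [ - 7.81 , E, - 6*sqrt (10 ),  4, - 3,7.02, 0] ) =[ - 6*sqrt( 10 ) , - 7.81, - 3,  0, E, 4, 7.02 ] 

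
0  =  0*9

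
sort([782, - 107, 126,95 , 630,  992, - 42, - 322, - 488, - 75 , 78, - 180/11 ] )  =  [-488, - 322, - 107, - 75, - 42, -180/11, 78,95,  126 , 630,  782, 992]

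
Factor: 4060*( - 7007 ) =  - 2^2*5^1*7^3*11^1 * 13^1 * 29^1 =- 28448420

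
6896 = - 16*( - 431)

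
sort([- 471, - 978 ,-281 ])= [-978, - 471,  -  281]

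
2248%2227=21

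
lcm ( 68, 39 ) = 2652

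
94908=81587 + 13321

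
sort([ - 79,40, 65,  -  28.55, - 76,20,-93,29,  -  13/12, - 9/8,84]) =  [ - 93, - 79,-76, - 28.55, - 9/8, - 13/12,20,29,40, 65,84 ]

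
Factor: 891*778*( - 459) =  - 318177882 = - 2^1 * 3^7  *  11^1*17^1  *389^1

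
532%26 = 12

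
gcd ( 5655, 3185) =65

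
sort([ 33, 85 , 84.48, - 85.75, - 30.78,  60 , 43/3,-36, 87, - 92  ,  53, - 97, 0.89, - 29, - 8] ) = [ - 97, - 92,- 85.75, - 36, - 30.78, - 29, - 8,  0.89 , 43/3, 33,53, 60, 84.48, 85 , 87 ] 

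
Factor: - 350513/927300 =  - 2^( -2)*3^ ( - 1 )*5^( - 2)*11^( - 1)*281^(  -  1)*409^1*857^1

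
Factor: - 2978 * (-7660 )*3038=69301276240 = 2^4 *5^1  *  7^2*31^1*383^1*1489^1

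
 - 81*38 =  - 3078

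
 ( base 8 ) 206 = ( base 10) 134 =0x86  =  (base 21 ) 68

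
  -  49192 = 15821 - 65013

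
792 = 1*792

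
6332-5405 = 927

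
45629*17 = 775693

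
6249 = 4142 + 2107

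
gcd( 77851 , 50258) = 1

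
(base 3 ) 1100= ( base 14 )28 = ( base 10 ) 36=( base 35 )11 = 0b100100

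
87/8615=87/8615   =  0.01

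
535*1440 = 770400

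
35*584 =20440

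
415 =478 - 63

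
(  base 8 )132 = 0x5A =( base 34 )2m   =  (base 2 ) 1011010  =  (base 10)90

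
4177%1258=403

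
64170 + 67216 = 131386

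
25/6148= 25/6148 = 0.00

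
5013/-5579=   -  1 + 566/5579= - 0.90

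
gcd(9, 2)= 1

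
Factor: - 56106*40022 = - 2245474332  =  - 2^2*3^3 *1039^1*20011^1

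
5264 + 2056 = 7320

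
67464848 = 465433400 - 397968552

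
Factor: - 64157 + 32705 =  - 2^2 * 3^1*2621^1 = - 31452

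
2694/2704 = 1347/1352 = 1.00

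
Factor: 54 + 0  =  2^1 * 3^3 = 54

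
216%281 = 216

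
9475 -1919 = 7556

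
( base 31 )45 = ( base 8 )201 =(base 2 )10000001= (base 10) 129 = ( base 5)1004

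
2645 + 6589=9234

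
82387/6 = 82387/6=   13731.17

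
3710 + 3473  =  7183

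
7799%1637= 1251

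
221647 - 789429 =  - 567782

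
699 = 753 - 54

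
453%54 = 21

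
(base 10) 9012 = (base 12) 5270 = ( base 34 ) 7r2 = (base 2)10001100110100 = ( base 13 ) 4143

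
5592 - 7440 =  - 1848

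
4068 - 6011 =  - 1943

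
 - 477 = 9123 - 9600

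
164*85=13940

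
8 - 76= - 68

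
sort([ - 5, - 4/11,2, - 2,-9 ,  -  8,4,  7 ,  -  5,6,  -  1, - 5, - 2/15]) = [ - 9 ,-8, - 5 ,  -  5 , - 5, - 2 ,  -  1,  -  4/11, - 2/15, 2,4, 6, 7]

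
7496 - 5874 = 1622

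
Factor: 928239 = 3^1*13^1  *23801^1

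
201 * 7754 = 1558554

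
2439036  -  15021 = 2424015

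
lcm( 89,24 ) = 2136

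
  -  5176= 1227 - 6403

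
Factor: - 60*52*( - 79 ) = 246480 = 2^4*3^1*5^1*13^1*79^1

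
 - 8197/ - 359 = 22 + 299/359 = 22.83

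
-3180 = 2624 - 5804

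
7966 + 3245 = 11211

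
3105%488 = 177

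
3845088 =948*4056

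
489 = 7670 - 7181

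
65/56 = 1 + 9/56 = 1.16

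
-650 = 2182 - 2832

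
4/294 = 2/147 = 0.01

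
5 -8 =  -3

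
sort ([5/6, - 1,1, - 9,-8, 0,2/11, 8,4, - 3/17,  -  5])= [-9,-8  ,-5, - 1, - 3/17, 0,2/11,5/6,1, 4,8 ] 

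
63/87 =21/29 = 0.72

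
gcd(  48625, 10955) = 5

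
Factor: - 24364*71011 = -2^2*6091^1 * 71011^1 = -1730112004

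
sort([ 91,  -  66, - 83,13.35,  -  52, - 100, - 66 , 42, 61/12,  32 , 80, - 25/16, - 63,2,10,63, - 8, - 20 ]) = [ - 100, -83, - 66, - 66,  -  63,- 52  , - 20 , - 8 , - 25/16 , 2, 61/12,10, 13.35 , 32,42, 63, 80 , 91]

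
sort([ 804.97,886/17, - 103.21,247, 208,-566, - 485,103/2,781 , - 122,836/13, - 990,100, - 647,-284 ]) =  [ - 990, - 647, - 566, - 485 , - 284, - 122, - 103.21,103/2,886/17,836/13,  100,  208, 247 , 781,804.97 ]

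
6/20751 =2/6917=0.00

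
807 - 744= 63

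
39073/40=976 +33/40 = 976.83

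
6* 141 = 846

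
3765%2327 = 1438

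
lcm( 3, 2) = 6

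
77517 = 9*8613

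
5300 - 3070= 2230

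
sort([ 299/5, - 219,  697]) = [ - 219, 299/5, 697]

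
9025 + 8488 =17513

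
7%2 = 1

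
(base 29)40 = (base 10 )116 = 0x74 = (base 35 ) 3b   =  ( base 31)3n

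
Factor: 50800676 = 2^2*257^1 * 49417^1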